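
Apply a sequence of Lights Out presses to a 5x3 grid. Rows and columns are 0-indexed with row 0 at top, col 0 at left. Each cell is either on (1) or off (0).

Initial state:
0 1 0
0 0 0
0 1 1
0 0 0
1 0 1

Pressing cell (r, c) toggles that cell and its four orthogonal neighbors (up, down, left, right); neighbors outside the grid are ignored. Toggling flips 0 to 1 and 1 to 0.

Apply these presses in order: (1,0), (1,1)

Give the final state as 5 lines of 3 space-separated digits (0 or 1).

Answer: 1 0 0
0 0 1
1 0 1
0 0 0
1 0 1

Derivation:
After press 1 at (1,0):
1 1 0
1 1 0
1 1 1
0 0 0
1 0 1

After press 2 at (1,1):
1 0 0
0 0 1
1 0 1
0 0 0
1 0 1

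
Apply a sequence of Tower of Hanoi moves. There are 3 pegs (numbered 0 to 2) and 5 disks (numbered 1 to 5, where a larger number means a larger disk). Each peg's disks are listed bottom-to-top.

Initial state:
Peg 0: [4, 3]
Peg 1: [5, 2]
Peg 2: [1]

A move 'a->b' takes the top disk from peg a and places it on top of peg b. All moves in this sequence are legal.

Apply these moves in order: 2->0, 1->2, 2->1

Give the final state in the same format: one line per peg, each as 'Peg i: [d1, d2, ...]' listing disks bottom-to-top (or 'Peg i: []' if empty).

After move 1 (2->0):
Peg 0: [4, 3, 1]
Peg 1: [5, 2]
Peg 2: []

After move 2 (1->2):
Peg 0: [4, 3, 1]
Peg 1: [5]
Peg 2: [2]

After move 3 (2->1):
Peg 0: [4, 3, 1]
Peg 1: [5, 2]
Peg 2: []

Answer: Peg 0: [4, 3, 1]
Peg 1: [5, 2]
Peg 2: []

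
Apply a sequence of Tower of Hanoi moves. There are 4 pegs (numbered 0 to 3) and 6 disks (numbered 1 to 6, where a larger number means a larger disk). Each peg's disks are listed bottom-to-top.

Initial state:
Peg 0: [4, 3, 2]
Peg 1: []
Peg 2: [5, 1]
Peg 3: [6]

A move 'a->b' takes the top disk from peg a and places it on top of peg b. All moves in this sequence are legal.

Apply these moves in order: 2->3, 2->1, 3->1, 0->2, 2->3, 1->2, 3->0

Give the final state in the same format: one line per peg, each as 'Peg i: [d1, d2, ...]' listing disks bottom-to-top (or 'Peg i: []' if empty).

Answer: Peg 0: [4, 3, 2]
Peg 1: [5]
Peg 2: [1]
Peg 3: [6]

Derivation:
After move 1 (2->3):
Peg 0: [4, 3, 2]
Peg 1: []
Peg 2: [5]
Peg 3: [6, 1]

After move 2 (2->1):
Peg 0: [4, 3, 2]
Peg 1: [5]
Peg 2: []
Peg 3: [6, 1]

After move 3 (3->1):
Peg 0: [4, 3, 2]
Peg 1: [5, 1]
Peg 2: []
Peg 3: [6]

After move 4 (0->2):
Peg 0: [4, 3]
Peg 1: [5, 1]
Peg 2: [2]
Peg 3: [6]

After move 5 (2->3):
Peg 0: [4, 3]
Peg 1: [5, 1]
Peg 2: []
Peg 3: [6, 2]

After move 6 (1->2):
Peg 0: [4, 3]
Peg 1: [5]
Peg 2: [1]
Peg 3: [6, 2]

After move 7 (3->0):
Peg 0: [4, 3, 2]
Peg 1: [5]
Peg 2: [1]
Peg 3: [6]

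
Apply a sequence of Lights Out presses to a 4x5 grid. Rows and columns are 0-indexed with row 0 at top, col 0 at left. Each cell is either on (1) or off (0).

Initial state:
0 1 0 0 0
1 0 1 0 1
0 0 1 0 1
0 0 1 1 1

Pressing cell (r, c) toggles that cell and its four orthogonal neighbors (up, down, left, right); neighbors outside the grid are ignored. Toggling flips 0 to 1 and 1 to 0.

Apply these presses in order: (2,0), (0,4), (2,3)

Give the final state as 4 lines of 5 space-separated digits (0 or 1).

After press 1 at (2,0):
0 1 0 0 0
0 0 1 0 1
1 1 1 0 1
1 0 1 1 1

After press 2 at (0,4):
0 1 0 1 1
0 0 1 0 0
1 1 1 0 1
1 0 1 1 1

After press 3 at (2,3):
0 1 0 1 1
0 0 1 1 0
1 1 0 1 0
1 0 1 0 1

Answer: 0 1 0 1 1
0 0 1 1 0
1 1 0 1 0
1 0 1 0 1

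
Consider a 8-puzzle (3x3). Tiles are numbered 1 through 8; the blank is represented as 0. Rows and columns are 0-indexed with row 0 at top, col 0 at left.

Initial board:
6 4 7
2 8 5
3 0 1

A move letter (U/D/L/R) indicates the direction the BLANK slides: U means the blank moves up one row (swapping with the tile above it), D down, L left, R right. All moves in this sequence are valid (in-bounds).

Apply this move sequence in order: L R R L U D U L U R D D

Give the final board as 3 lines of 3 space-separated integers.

Answer: 4 2 7
6 8 5
3 0 1

Derivation:
After move 1 (L):
6 4 7
2 8 5
0 3 1

After move 2 (R):
6 4 7
2 8 5
3 0 1

After move 3 (R):
6 4 7
2 8 5
3 1 0

After move 4 (L):
6 4 7
2 8 5
3 0 1

After move 5 (U):
6 4 7
2 0 5
3 8 1

After move 6 (D):
6 4 7
2 8 5
3 0 1

After move 7 (U):
6 4 7
2 0 5
3 8 1

After move 8 (L):
6 4 7
0 2 5
3 8 1

After move 9 (U):
0 4 7
6 2 5
3 8 1

After move 10 (R):
4 0 7
6 2 5
3 8 1

After move 11 (D):
4 2 7
6 0 5
3 8 1

After move 12 (D):
4 2 7
6 8 5
3 0 1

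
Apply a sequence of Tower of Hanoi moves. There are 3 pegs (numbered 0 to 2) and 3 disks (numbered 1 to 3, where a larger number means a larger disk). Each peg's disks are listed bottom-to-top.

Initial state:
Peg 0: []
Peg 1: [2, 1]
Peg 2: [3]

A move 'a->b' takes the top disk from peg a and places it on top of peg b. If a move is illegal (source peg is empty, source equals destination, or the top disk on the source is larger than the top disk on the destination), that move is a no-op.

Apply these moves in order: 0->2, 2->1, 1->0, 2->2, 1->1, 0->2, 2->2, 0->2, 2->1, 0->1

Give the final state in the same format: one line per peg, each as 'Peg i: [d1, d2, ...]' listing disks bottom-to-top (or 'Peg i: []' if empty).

Answer: Peg 0: []
Peg 1: [2, 1]
Peg 2: [3]

Derivation:
After move 1 (0->2):
Peg 0: []
Peg 1: [2, 1]
Peg 2: [3]

After move 2 (2->1):
Peg 0: []
Peg 1: [2, 1]
Peg 2: [3]

After move 3 (1->0):
Peg 0: [1]
Peg 1: [2]
Peg 2: [3]

After move 4 (2->2):
Peg 0: [1]
Peg 1: [2]
Peg 2: [3]

After move 5 (1->1):
Peg 0: [1]
Peg 1: [2]
Peg 2: [3]

After move 6 (0->2):
Peg 0: []
Peg 1: [2]
Peg 2: [3, 1]

After move 7 (2->2):
Peg 0: []
Peg 1: [2]
Peg 2: [3, 1]

After move 8 (0->2):
Peg 0: []
Peg 1: [2]
Peg 2: [3, 1]

After move 9 (2->1):
Peg 0: []
Peg 1: [2, 1]
Peg 2: [3]

After move 10 (0->1):
Peg 0: []
Peg 1: [2, 1]
Peg 2: [3]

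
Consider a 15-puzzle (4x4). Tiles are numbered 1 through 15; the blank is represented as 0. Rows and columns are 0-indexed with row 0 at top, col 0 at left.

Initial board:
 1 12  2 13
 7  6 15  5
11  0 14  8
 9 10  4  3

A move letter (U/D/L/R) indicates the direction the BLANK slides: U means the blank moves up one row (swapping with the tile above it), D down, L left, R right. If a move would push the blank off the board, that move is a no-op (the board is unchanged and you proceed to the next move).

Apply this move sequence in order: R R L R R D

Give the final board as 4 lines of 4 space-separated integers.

Answer:  1 12  2 13
 7  6 15  5
11 14  8  3
 9 10  4  0

Derivation:
After move 1 (R):
 1 12  2 13
 7  6 15  5
11 14  0  8
 9 10  4  3

After move 2 (R):
 1 12  2 13
 7  6 15  5
11 14  8  0
 9 10  4  3

After move 3 (L):
 1 12  2 13
 7  6 15  5
11 14  0  8
 9 10  4  3

After move 4 (R):
 1 12  2 13
 7  6 15  5
11 14  8  0
 9 10  4  3

After move 5 (R):
 1 12  2 13
 7  6 15  5
11 14  8  0
 9 10  4  3

After move 6 (D):
 1 12  2 13
 7  6 15  5
11 14  8  3
 9 10  4  0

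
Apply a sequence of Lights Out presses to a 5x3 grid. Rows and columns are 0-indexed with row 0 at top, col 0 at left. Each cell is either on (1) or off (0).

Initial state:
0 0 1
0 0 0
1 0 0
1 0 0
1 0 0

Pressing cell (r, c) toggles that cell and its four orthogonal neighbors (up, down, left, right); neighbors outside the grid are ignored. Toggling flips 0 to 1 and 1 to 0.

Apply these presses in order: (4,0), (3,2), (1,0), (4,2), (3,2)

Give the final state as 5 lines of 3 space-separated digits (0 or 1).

After press 1 at (4,0):
0 0 1
0 0 0
1 0 0
0 0 0
0 1 0

After press 2 at (3,2):
0 0 1
0 0 0
1 0 1
0 1 1
0 1 1

After press 3 at (1,0):
1 0 1
1 1 0
0 0 1
0 1 1
0 1 1

After press 4 at (4,2):
1 0 1
1 1 0
0 0 1
0 1 0
0 0 0

After press 5 at (3,2):
1 0 1
1 1 0
0 0 0
0 0 1
0 0 1

Answer: 1 0 1
1 1 0
0 0 0
0 0 1
0 0 1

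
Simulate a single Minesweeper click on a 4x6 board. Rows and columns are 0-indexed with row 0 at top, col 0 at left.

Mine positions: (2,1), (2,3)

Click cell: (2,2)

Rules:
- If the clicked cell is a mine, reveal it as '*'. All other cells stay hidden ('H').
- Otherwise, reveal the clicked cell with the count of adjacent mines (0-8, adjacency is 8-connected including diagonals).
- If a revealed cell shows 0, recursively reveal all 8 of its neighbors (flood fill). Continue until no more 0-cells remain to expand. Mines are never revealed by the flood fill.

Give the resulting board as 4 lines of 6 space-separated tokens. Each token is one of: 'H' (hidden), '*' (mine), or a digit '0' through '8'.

H H H H H H
H H H H H H
H H 2 H H H
H H H H H H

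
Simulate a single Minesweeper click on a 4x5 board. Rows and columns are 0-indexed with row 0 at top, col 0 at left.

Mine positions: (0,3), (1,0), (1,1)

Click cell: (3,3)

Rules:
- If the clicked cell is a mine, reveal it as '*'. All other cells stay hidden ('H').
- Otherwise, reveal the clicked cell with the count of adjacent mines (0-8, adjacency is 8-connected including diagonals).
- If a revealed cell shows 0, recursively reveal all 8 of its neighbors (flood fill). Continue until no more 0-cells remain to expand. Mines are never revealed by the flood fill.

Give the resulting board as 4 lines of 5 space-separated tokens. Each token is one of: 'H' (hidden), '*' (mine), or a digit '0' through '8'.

H H H H H
H H 2 1 1
2 2 1 0 0
0 0 0 0 0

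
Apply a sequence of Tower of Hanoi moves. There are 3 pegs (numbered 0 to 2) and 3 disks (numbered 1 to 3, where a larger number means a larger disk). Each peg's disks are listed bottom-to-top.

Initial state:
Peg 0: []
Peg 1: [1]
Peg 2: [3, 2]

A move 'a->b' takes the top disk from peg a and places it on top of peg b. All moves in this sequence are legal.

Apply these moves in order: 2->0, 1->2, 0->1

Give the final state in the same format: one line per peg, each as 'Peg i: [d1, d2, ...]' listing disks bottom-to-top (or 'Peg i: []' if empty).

Answer: Peg 0: []
Peg 1: [2]
Peg 2: [3, 1]

Derivation:
After move 1 (2->0):
Peg 0: [2]
Peg 1: [1]
Peg 2: [3]

After move 2 (1->2):
Peg 0: [2]
Peg 1: []
Peg 2: [3, 1]

After move 3 (0->1):
Peg 0: []
Peg 1: [2]
Peg 2: [3, 1]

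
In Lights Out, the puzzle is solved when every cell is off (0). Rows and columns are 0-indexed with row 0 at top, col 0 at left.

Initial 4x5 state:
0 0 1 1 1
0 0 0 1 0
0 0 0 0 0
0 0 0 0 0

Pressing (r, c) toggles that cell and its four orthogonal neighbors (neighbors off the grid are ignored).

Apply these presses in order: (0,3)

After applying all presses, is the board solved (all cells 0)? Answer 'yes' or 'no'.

After press 1 at (0,3):
0 0 0 0 0
0 0 0 0 0
0 0 0 0 0
0 0 0 0 0

Lights still on: 0

Answer: yes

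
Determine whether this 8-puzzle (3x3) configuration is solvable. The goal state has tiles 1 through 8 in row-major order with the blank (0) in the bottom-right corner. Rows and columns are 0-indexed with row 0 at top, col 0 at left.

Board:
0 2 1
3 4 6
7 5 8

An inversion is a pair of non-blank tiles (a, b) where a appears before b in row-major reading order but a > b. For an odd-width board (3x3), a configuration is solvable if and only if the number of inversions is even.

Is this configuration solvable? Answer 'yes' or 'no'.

Answer: no

Derivation:
Inversions (pairs i<j in row-major order where tile[i] > tile[j] > 0): 3
3 is odd, so the puzzle is not solvable.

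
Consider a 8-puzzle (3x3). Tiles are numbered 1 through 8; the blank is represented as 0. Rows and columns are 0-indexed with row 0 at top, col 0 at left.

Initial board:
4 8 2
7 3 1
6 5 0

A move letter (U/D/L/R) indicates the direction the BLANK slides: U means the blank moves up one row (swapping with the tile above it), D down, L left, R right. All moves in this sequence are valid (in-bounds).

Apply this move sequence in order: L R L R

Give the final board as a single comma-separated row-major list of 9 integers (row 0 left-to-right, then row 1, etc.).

Answer: 4, 8, 2, 7, 3, 1, 6, 5, 0

Derivation:
After move 1 (L):
4 8 2
7 3 1
6 0 5

After move 2 (R):
4 8 2
7 3 1
6 5 0

After move 3 (L):
4 8 2
7 3 1
6 0 5

After move 4 (R):
4 8 2
7 3 1
6 5 0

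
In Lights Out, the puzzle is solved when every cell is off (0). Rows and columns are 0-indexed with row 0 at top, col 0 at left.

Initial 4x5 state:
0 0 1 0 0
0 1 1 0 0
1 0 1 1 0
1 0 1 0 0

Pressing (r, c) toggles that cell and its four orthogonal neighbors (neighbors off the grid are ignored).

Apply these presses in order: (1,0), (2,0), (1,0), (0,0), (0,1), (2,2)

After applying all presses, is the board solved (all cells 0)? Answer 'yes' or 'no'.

Answer: yes

Derivation:
After press 1 at (1,0):
1 0 1 0 0
1 0 1 0 0
0 0 1 1 0
1 0 1 0 0

After press 2 at (2,0):
1 0 1 0 0
0 0 1 0 0
1 1 1 1 0
0 0 1 0 0

After press 3 at (1,0):
0 0 1 0 0
1 1 1 0 0
0 1 1 1 0
0 0 1 0 0

After press 4 at (0,0):
1 1 1 0 0
0 1 1 0 0
0 1 1 1 0
0 0 1 0 0

After press 5 at (0,1):
0 0 0 0 0
0 0 1 0 0
0 1 1 1 0
0 0 1 0 0

After press 6 at (2,2):
0 0 0 0 0
0 0 0 0 0
0 0 0 0 0
0 0 0 0 0

Lights still on: 0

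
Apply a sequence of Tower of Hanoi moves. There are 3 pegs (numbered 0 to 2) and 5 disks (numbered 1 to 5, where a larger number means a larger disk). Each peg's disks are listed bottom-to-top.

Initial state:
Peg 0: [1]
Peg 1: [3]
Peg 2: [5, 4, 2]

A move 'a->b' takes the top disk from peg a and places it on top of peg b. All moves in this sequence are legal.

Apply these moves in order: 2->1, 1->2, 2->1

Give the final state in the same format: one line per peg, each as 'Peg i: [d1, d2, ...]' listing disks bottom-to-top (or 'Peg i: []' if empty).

After move 1 (2->1):
Peg 0: [1]
Peg 1: [3, 2]
Peg 2: [5, 4]

After move 2 (1->2):
Peg 0: [1]
Peg 1: [3]
Peg 2: [5, 4, 2]

After move 3 (2->1):
Peg 0: [1]
Peg 1: [3, 2]
Peg 2: [5, 4]

Answer: Peg 0: [1]
Peg 1: [3, 2]
Peg 2: [5, 4]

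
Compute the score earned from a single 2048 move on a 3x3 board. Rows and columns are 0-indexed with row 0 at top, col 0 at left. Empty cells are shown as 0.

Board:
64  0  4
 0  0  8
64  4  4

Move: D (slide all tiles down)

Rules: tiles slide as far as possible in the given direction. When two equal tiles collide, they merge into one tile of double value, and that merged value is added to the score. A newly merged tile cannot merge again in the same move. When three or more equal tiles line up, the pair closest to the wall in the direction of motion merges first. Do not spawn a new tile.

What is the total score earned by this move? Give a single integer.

Slide down:
col 0: [64, 0, 64] -> [0, 0, 128]  score +128 (running 128)
col 1: [0, 0, 4] -> [0, 0, 4]  score +0 (running 128)
col 2: [4, 8, 4] -> [4, 8, 4]  score +0 (running 128)
Board after move:
  0   0   4
  0   0   8
128   4   4

Answer: 128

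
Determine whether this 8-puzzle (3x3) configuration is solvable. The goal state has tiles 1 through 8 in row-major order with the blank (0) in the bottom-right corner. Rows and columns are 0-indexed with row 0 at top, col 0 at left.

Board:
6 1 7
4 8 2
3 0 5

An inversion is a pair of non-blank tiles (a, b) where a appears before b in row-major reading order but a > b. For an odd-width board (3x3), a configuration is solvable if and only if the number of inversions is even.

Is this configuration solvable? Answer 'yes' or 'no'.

Inversions (pairs i<j in row-major order where tile[i] > tile[j] > 0): 14
14 is even, so the puzzle is solvable.

Answer: yes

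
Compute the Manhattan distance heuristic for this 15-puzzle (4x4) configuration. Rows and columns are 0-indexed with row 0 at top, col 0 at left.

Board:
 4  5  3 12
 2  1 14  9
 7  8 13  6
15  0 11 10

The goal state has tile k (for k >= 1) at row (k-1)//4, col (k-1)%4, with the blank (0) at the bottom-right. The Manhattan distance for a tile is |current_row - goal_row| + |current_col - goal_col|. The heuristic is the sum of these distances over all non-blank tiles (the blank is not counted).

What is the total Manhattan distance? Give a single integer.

Answer: 36

Derivation:
Tile 4: (0,0)->(0,3) = 3
Tile 5: (0,1)->(1,0) = 2
Tile 3: (0,2)->(0,2) = 0
Tile 12: (0,3)->(2,3) = 2
Tile 2: (1,0)->(0,1) = 2
Tile 1: (1,1)->(0,0) = 2
Tile 14: (1,2)->(3,1) = 3
Tile 9: (1,3)->(2,0) = 4
Tile 7: (2,0)->(1,2) = 3
Tile 8: (2,1)->(1,3) = 3
Tile 13: (2,2)->(3,0) = 3
Tile 6: (2,3)->(1,1) = 3
Tile 15: (3,0)->(3,2) = 2
Tile 11: (3,2)->(2,2) = 1
Tile 10: (3,3)->(2,1) = 3
Sum: 3 + 2 + 0 + 2 + 2 + 2 + 3 + 4 + 3 + 3 + 3 + 3 + 2 + 1 + 3 = 36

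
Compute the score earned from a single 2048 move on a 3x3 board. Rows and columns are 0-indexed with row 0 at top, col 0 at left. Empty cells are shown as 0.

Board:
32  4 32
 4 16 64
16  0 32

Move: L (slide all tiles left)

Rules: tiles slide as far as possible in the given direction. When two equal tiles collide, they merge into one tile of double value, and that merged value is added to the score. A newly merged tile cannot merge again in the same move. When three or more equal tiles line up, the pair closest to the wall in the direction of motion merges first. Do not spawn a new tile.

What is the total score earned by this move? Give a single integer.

Slide left:
row 0: [32, 4, 32] -> [32, 4, 32]  score +0 (running 0)
row 1: [4, 16, 64] -> [4, 16, 64]  score +0 (running 0)
row 2: [16, 0, 32] -> [16, 32, 0]  score +0 (running 0)
Board after move:
32  4 32
 4 16 64
16 32  0

Answer: 0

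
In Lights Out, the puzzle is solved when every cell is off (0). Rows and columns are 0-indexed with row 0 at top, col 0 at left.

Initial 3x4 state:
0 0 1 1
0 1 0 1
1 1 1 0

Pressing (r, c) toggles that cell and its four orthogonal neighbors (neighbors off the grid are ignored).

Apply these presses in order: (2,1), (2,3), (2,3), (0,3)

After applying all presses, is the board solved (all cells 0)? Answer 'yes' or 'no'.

After press 1 at (2,1):
0 0 1 1
0 0 0 1
0 0 0 0

After press 2 at (2,3):
0 0 1 1
0 0 0 0
0 0 1 1

After press 3 at (2,3):
0 0 1 1
0 0 0 1
0 0 0 0

After press 4 at (0,3):
0 0 0 0
0 0 0 0
0 0 0 0

Lights still on: 0

Answer: yes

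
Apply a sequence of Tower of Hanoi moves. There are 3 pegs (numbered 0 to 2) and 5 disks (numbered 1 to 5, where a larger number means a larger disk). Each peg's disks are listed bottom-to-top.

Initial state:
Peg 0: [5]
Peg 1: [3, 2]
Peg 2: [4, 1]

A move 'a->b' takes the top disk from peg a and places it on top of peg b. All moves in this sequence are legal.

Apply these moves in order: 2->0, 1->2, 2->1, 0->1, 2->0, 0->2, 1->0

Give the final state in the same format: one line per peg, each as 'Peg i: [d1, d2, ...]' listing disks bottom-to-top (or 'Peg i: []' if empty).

After move 1 (2->0):
Peg 0: [5, 1]
Peg 1: [3, 2]
Peg 2: [4]

After move 2 (1->2):
Peg 0: [5, 1]
Peg 1: [3]
Peg 2: [4, 2]

After move 3 (2->1):
Peg 0: [5, 1]
Peg 1: [3, 2]
Peg 2: [4]

After move 4 (0->1):
Peg 0: [5]
Peg 1: [3, 2, 1]
Peg 2: [4]

After move 5 (2->0):
Peg 0: [5, 4]
Peg 1: [3, 2, 1]
Peg 2: []

After move 6 (0->2):
Peg 0: [5]
Peg 1: [3, 2, 1]
Peg 2: [4]

After move 7 (1->0):
Peg 0: [5, 1]
Peg 1: [3, 2]
Peg 2: [4]

Answer: Peg 0: [5, 1]
Peg 1: [3, 2]
Peg 2: [4]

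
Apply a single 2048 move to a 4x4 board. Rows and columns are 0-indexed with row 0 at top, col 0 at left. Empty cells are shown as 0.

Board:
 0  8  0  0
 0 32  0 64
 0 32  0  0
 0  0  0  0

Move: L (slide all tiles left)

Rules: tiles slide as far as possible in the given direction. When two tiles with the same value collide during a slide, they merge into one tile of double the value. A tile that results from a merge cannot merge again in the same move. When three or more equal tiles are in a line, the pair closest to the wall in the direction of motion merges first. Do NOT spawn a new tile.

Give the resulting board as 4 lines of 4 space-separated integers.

Answer:  8  0  0  0
32 64  0  0
32  0  0  0
 0  0  0  0

Derivation:
Slide left:
row 0: [0, 8, 0, 0] -> [8, 0, 0, 0]
row 1: [0, 32, 0, 64] -> [32, 64, 0, 0]
row 2: [0, 32, 0, 0] -> [32, 0, 0, 0]
row 3: [0, 0, 0, 0] -> [0, 0, 0, 0]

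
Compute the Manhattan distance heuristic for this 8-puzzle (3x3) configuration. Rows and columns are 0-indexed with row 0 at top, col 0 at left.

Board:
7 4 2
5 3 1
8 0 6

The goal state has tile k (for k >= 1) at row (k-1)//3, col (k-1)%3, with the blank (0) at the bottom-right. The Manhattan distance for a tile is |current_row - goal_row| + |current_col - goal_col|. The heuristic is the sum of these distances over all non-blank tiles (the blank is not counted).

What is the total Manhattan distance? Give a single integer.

Answer: 13

Derivation:
Tile 7: (0,0)->(2,0) = 2
Tile 4: (0,1)->(1,0) = 2
Tile 2: (0,2)->(0,1) = 1
Tile 5: (1,0)->(1,1) = 1
Tile 3: (1,1)->(0,2) = 2
Tile 1: (1,2)->(0,0) = 3
Tile 8: (2,0)->(2,1) = 1
Tile 6: (2,2)->(1,2) = 1
Sum: 2 + 2 + 1 + 1 + 2 + 3 + 1 + 1 = 13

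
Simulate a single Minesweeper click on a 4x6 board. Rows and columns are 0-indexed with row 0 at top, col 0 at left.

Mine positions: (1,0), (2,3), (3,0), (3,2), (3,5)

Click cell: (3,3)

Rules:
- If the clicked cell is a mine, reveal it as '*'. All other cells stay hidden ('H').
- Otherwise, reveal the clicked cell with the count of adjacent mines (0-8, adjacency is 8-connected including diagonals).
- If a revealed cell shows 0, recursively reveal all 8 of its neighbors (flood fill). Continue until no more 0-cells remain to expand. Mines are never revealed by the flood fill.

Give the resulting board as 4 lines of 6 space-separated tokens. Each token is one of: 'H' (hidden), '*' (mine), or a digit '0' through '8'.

H H H H H H
H H H H H H
H H H H H H
H H H 2 H H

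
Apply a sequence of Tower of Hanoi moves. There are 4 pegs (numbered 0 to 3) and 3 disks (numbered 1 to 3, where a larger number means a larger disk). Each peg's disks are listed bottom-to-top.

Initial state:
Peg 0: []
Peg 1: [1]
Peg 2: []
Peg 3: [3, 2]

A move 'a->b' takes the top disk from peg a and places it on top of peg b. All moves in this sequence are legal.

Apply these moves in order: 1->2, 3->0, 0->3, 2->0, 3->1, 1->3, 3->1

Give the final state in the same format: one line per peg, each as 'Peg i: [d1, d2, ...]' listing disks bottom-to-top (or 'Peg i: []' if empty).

After move 1 (1->2):
Peg 0: []
Peg 1: []
Peg 2: [1]
Peg 3: [3, 2]

After move 2 (3->0):
Peg 0: [2]
Peg 1: []
Peg 2: [1]
Peg 3: [3]

After move 3 (0->3):
Peg 0: []
Peg 1: []
Peg 2: [1]
Peg 3: [3, 2]

After move 4 (2->0):
Peg 0: [1]
Peg 1: []
Peg 2: []
Peg 3: [3, 2]

After move 5 (3->1):
Peg 0: [1]
Peg 1: [2]
Peg 2: []
Peg 3: [3]

After move 6 (1->3):
Peg 0: [1]
Peg 1: []
Peg 2: []
Peg 3: [3, 2]

After move 7 (3->1):
Peg 0: [1]
Peg 1: [2]
Peg 2: []
Peg 3: [3]

Answer: Peg 0: [1]
Peg 1: [2]
Peg 2: []
Peg 3: [3]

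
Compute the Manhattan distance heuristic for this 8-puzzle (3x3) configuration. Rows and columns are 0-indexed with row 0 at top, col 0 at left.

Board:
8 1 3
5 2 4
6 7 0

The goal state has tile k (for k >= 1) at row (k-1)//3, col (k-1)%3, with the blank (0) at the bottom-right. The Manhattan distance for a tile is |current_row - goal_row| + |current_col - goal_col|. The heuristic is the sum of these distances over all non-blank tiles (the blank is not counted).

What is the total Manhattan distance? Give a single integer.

Tile 8: at (0,0), goal (2,1), distance |0-2|+|0-1| = 3
Tile 1: at (0,1), goal (0,0), distance |0-0|+|1-0| = 1
Tile 3: at (0,2), goal (0,2), distance |0-0|+|2-2| = 0
Tile 5: at (1,0), goal (1,1), distance |1-1|+|0-1| = 1
Tile 2: at (1,1), goal (0,1), distance |1-0|+|1-1| = 1
Tile 4: at (1,2), goal (1,0), distance |1-1|+|2-0| = 2
Tile 6: at (2,0), goal (1,2), distance |2-1|+|0-2| = 3
Tile 7: at (2,1), goal (2,0), distance |2-2|+|1-0| = 1
Sum: 3 + 1 + 0 + 1 + 1 + 2 + 3 + 1 = 12

Answer: 12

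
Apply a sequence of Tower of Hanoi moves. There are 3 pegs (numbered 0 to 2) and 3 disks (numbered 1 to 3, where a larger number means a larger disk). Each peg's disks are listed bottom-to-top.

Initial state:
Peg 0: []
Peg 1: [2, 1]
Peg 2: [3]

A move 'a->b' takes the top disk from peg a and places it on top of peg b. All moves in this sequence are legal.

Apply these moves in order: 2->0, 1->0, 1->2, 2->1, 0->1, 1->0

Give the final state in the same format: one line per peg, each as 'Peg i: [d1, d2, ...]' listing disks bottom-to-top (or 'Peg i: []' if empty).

Answer: Peg 0: [3, 1]
Peg 1: [2]
Peg 2: []

Derivation:
After move 1 (2->0):
Peg 0: [3]
Peg 1: [2, 1]
Peg 2: []

After move 2 (1->0):
Peg 0: [3, 1]
Peg 1: [2]
Peg 2: []

After move 3 (1->2):
Peg 0: [3, 1]
Peg 1: []
Peg 2: [2]

After move 4 (2->1):
Peg 0: [3, 1]
Peg 1: [2]
Peg 2: []

After move 5 (0->1):
Peg 0: [3]
Peg 1: [2, 1]
Peg 2: []

After move 6 (1->0):
Peg 0: [3, 1]
Peg 1: [2]
Peg 2: []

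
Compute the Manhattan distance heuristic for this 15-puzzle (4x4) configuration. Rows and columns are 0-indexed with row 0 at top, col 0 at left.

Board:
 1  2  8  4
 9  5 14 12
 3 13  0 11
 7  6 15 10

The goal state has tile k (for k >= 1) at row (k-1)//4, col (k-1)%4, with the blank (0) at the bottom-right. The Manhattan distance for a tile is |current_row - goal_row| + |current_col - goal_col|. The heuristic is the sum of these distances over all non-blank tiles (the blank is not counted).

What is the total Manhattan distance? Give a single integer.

Answer: 24

Derivation:
Tile 1: (0,0)->(0,0) = 0
Tile 2: (0,1)->(0,1) = 0
Tile 8: (0,2)->(1,3) = 2
Tile 4: (0,3)->(0,3) = 0
Tile 9: (1,0)->(2,0) = 1
Tile 5: (1,1)->(1,0) = 1
Tile 14: (1,2)->(3,1) = 3
Tile 12: (1,3)->(2,3) = 1
Tile 3: (2,0)->(0,2) = 4
Tile 13: (2,1)->(3,0) = 2
Tile 11: (2,3)->(2,2) = 1
Tile 7: (3,0)->(1,2) = 4
Tile 6: (3,1)->(1,1) = 2
Tile 15: (3,2)->(3,2) = 0
Tile 10: (3,3)->(2,1) = 3
Sum: 0 + 0 + 2 + 0 + 1 + 1 + 3 + 1 + 4 + 2 + 1 + 4 + 2 + 0 + 3 = 24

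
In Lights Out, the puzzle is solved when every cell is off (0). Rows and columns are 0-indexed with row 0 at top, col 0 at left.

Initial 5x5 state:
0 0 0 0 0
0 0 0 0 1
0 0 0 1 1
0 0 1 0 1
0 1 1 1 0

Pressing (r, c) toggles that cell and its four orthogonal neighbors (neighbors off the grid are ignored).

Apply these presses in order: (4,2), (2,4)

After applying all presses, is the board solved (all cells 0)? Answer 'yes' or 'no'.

Answer: yes

Derivation:
After press 1 at (4,2):
0 0 0 0 0
0 0 0 0 1
0 0 0 1 1
0 0 0 0 1
0 0 0 0 0

After press 2 at (2,4):
0 0 0 0 0
0 0 0 0 0
0 0 0 0 0
0 0 0 0 0
0 0 0 0 0

Lights still on: 0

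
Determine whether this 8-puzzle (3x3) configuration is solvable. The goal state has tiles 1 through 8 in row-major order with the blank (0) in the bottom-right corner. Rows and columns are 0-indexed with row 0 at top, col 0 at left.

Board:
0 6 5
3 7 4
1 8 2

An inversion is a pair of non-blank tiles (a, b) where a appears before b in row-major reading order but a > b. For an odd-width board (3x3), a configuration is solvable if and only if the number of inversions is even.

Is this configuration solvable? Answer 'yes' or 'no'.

Inversions (pairs i<j in row-major order where tile[i] > tile[j] > 0): 17
17 is odd, so the puzzle is not solvable.

Answer: no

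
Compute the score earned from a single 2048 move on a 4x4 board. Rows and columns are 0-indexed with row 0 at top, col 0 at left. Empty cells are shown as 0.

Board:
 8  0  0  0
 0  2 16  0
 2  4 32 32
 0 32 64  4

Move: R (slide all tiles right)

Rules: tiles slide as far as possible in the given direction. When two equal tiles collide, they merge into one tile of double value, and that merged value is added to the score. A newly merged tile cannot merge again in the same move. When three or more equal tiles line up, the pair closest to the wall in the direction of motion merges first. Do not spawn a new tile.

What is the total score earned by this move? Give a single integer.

Answer: 64

Derivation:
Slide right:
row 0: [8, 0, 0, 0] -> [0, 0, 0, 8]  score +0 (running 0)
row 1: [0, 2, 16, 0] -> [0, 0, 2, 16]  score +0 (running 0)
row 2: [2, 4, 32, 32] -> [0, 2, 4, 64]  score +64 (running 64)
row 3: [0, 32, 64, 4] -> [0, 32, 64, 4]  score +0 (running 64)
Board after move:
 0  0  0  8
 0  0  2 16
 0  2  4 64
 0 32 64  4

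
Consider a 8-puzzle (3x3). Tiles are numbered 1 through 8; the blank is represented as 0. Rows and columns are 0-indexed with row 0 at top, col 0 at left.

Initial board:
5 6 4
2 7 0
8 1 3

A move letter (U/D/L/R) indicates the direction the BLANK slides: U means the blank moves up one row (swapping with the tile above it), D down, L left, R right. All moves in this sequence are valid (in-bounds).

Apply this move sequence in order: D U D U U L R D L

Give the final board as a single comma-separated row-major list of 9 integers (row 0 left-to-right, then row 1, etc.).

Answer: 5, 6, 4, 2, 0, 7, 8, 1, 3

Derivation:
After move 1 (D):
5 6 4
2 7 3
8 1 0

After move 2 (U):
5 6 4
2 7 0
8 1 3

After move 3 (D):
5 6 4
2 7 3
8 1 0

After move 4 (U):
5 6 4
2 7 0
8 1 3

After move 5 (U):
5 6 0
2 7 4
8 1 3

After move 6 (L):
5 0 6
2 7 4
8 1 3

After move 7 (R):
5 6 0
2 7 4
8 1 3

After move 8 (D):
5 6 4
2 7 0
8 1 3

After move 9 (L):
5 6 4
2 0 7
8 1 3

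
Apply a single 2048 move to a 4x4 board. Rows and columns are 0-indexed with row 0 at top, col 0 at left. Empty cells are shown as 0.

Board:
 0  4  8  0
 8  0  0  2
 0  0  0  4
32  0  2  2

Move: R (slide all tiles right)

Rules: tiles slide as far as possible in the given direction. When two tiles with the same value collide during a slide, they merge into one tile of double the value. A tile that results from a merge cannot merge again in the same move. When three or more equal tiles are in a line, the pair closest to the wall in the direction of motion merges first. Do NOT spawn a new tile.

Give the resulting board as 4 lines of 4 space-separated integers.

Answer:  0  0  4  8
 0  0  8  2
 0  0  0  4
 0  0 32  4

Derivation:
Slide right:
row 0: [0, 4, 8, 0] -> [0, 0, 4, 8]
row 1: [8, 0, 0, 2] -> [0, 0, 8, 2]
row 2: [0, 0, 0, 4] -> [0, 0, 0, 4]
row 3: [32, 0, 2, 2] -> [0, 0, 32, 4]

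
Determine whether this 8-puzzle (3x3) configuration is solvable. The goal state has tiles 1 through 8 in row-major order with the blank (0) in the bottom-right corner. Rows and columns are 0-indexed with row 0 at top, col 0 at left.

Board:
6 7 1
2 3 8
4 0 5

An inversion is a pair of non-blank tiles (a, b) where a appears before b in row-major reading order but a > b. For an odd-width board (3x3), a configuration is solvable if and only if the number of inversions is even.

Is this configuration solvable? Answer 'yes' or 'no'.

Inversions (pairs i<j in row-major order where tile[i] > tile[j] > 0): 12
12 is even, so the puzzle is solvable.

Answer: yes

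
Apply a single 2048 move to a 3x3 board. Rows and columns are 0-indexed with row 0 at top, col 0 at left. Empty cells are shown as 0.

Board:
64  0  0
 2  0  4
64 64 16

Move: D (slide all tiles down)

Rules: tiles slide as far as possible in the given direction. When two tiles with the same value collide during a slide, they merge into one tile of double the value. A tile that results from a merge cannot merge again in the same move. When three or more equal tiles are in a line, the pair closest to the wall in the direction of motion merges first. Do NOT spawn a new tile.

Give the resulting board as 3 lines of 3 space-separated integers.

Answer: 64  0  0
 2  0  4
64 64 16

Derivation:
Slide down:
col 0: [64, 2, 64] -> [64, 2, 64]
col 1: [0, 0, 64] -> [0, 0, 64]
col 2: [0, 4, 16] -> [0, 4, 16]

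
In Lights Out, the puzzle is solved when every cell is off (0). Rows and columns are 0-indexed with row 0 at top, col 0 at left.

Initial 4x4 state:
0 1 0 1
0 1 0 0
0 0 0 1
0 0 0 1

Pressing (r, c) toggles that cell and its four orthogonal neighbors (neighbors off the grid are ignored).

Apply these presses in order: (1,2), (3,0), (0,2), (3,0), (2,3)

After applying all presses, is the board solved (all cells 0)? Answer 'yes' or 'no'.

After press 1 at (1,2):
0 1 1 1
0 0 1 1
0 0 1 1
0 0 0 1

After press 2 at (3,0):
0 1 1 1
0 0 1 1
1 0 1 1
1 1 0 1

After press 3 at (0,2):
0 0 0 0
0 0 0 1
1 0 1 1
1 1 0 1

After press 4 at (3,0):
0 0 0 0
0 0 0 1
0 0 1 1
0 0 0 1

After press 5 at (2,3):
0 0 0 0
0 0 0 0
0 0 0 0
0 0 0 0

Lights still on: 0

Answer: yes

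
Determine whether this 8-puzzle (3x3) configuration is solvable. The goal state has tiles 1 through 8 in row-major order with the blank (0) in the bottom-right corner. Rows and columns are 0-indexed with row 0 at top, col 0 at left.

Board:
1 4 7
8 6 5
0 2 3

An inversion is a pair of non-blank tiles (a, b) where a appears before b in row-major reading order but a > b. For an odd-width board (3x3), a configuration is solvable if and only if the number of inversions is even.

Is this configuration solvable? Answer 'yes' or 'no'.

Answer: no

Derivation:
Inversions (pairs i<j in row-major order where tile[i] > tile[j] > 0): 15
15 is odd, so the puzzle is not solvable.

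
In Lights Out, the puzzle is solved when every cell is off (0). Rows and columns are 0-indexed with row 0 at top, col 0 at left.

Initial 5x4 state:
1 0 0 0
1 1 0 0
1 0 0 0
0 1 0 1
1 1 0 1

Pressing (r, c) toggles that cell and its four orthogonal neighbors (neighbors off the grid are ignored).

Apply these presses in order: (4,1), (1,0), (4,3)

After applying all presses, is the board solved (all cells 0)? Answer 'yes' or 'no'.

After press 1 at (4,1):
1 0 0 0
1 1 0 0
1 0 0 0
0 0 0 1
0 0 1 1

After press 2 at (1,0):
0 0 0 0
0 0 0 0
0 0 0 0
0 0 0 1
0 0 1 1

After press 3 at (4,3):
0 0 0 0
0 0 0 0
0 0 0 0
0 0 0 0
0 0 0 0

Lights still on: 0

Answer: yes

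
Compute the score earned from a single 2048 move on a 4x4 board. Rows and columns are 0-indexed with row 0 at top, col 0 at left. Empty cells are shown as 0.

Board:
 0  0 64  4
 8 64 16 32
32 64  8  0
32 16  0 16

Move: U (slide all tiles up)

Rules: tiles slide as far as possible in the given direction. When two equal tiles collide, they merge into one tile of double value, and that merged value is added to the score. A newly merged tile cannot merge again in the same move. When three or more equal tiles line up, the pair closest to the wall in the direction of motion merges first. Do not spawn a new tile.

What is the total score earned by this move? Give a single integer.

Answer: 192

Derivation:
Slide up:
col 0: [0, 8, 32, 32] -> [8, 64, 0, 0]  score +64 (running 64)
col 1: [0, 64, 64, 16] -> [128, 16, 0, 0]  score +128 (running 192)
col 2: [64, 16, 8, 0] -> [64, 16, 8, 0]  score +0 (running 192)
col 3: [4, 32, 0, 16] -> [4, 32, 16, 0]  score +0 (running 192)
Board after move:
  8 128  64   4
 64  16  16  32
  0   0   8  16
  0   0   0   0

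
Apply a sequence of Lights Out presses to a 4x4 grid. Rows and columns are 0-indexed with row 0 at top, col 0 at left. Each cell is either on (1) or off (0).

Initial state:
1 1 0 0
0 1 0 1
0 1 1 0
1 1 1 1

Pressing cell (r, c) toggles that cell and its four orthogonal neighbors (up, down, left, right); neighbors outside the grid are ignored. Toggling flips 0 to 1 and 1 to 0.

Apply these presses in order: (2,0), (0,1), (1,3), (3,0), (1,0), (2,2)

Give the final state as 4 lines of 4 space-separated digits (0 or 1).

Answer: 1 0 1 1
0 1 0 0
1 1 0 0
1 0 0 1

Derivation:
After press 1 at (2,0):
1 1 0 0
1 1 0 1
1 0 1 0
0 1 1 1

After press 2 at (0,1):
0 0 1 0
1 0 0 1
1 0 1 0
0 1 1 1

After press 3 at (1,3):
0 0 1 1
1 0 1 0
1 0 1 1
0 1 1 1

After press 4 at (3,0):
0 0 1 1
1 0 1 0
0 0 1 1
1 0 1 1

After press 5 at (1,0):
1 0 1 1
0 1 1 0
1 0 1 1
1 0 1 1

After press 6 at (2,2):
1 0 1 1
0 1 0 0
1 1 0 0
1 0 0 1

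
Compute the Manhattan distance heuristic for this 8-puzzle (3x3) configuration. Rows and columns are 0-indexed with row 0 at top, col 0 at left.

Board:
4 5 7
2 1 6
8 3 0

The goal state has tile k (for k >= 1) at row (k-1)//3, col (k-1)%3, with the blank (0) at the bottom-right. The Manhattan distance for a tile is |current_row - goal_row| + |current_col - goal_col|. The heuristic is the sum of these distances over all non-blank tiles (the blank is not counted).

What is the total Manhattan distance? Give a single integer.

Tile 4: at (0,0), goal (1,0), distance |0-1|+|0-0| = 1
Tile 5: at (0,1), goal (1,1), distance |0-1|+|1-1| = 1
Tile 7: at (0,2), goal (2,0), distance |0-2|+|2-0| = 4
Tile 2: at (1,0), goal (0,1), distance |1-0|+|0-1| = 2
Tile 1: at (1,1), goal (0,0), distance |1-0|+|1-0| = 2
Tile 6: at (1,2), goal (1,2), distance |1-1|+|2-2| = 0
Tile 8: at (2,0), goal (2,1), distance |2-2|+|0-1| = 1
Tile 3: at (2,1), goal (0,2), distance |2-0|+|1-2| = 3
Sum: 1 + 1 + 4 + 2 + 2 + 0 + 1 + 3 = 14

Answer: 14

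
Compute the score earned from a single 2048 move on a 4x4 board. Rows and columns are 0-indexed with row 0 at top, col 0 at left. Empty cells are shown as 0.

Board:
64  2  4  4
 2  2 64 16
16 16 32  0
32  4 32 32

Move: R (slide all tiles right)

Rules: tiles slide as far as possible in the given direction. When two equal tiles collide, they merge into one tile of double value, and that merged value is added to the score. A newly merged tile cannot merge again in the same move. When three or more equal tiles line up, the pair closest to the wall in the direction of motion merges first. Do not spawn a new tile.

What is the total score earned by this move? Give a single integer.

Slide right:
row 0: [64, 2, 4, 4] -> [0, 64, 2, 8]  score +8 (running 8)
row 1: [2, 2, 64, 16] -> [0, 4, 64, 16]  score +4 (running 12)
row 2: [16, 16, 32, 0] -> [0, 0, 32, 32]  score +32 (running 44)
row 3: [32, 4, 32, 32] -> [0, 32, 4, 64]  score +64 (running 108)
Board after move:
 0 64  2  8
 0  4 64 16
 0  0 32 32
 0 32  4 64

Answer: 108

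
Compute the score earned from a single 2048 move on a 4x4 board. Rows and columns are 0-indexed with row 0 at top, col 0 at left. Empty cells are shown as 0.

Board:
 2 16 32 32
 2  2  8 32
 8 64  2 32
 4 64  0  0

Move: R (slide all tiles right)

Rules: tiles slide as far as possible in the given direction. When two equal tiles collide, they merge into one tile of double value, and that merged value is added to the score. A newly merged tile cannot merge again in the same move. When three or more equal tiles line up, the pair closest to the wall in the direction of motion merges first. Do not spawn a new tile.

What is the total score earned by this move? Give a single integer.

Answer: 68

Derivation:
Slide right:
row 0: [2, 16, 32, 32] -> [0, 2, 16, 64]  score +64 (running 64)
row 1: [2, 2, 8, 32] -> [0, 4, 8, 32]  score +4 (running 68)
row 2: [8, 64, 2, 32] -> [8, 64, 2, 32]  score +0 (running 68)
row 3: [4, 64, 0, 0] -> [0, 0, 4, 64]  score +0 (running 68)
Board after move:
 0  2 16 64
 0  4  8 32
 8 64  2 32
 0  0  4 64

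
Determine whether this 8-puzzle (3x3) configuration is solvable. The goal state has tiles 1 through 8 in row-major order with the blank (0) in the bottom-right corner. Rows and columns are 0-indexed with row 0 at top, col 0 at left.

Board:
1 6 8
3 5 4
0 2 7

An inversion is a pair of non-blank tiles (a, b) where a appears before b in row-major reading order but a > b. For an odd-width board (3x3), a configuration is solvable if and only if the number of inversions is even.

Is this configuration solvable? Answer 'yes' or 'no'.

Inversions (pairs i<j in row-major order where tile[i] > tile[j] > 0): 13
13 is odd, so the puzzle is not solvable.

Answer: no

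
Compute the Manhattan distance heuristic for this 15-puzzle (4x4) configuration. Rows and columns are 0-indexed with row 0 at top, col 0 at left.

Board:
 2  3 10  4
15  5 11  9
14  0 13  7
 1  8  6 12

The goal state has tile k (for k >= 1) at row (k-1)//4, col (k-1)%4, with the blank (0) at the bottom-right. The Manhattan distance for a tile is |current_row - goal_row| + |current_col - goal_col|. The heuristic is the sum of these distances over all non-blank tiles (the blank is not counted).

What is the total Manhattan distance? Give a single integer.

Answer: 33

Derivation:
Tile 2: at (0,0), goal (0,1), distance |0-0|+|0-1| = 1
Tile 3: at (0,1), goal (0,2), distance |0-0|+|1-2| = 1
Tile 10: at (0,2), goal (2,1), distance |0-2|+|2-1| = 3
Tile 4: at (0,3), goal (0,3), distance |0-0|+|3-3| = 0
Tile 15: at (1,0), goal (3,2), distance |1-3|+|0-2| = 4
Tile 5: at (1,1), goal (1,0), distance |1-1|+|1-0| = 1
Tile 11: at (1,2), goal (2,2), distance |1-2|+|2-2| = 1
Tile 9: at (1,3), goal (2,0), distance |1-2|+|3-0| = 4
Tile 14: at (2,0), goal (3,1), distance |2-3|+|0-1| = 2
Tile 13: at (2,2), goal (3,0), distance |2-3|+|2-0| = 3
Tile 7: at (2,3), goal (1,2), distance |2-1|+|3-2| = 2
Tile 1: at (3,0), goal (0,0), distance |3-0|+|0-0| = 3
Tile 8: at (3,1), goal (1,3), distance |3-1|+|1-3| = 4
Tile 6: at (3,2), goal (1,1), distance |3-1|+|2-1| = 3
Tile 12: at (3,3), goal (2,3), distance |3-2|+|3-3| = 1
Sum: 1 + 1 + 3 + 0 + 4 + 1 + 1 + 4 + 2 + 3 + 2 + 3 + 4 + 3 + 1 = 33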